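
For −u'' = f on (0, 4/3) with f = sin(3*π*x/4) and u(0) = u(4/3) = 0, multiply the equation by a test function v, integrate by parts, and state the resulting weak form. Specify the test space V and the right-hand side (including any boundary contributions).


V = H^1_0(0, 4/3) (so v(0) = v(4/3) = 0); weak form: ∫_0^4/3 u'v' dx = ∫_0^4/3 (sin(3*π*x/4)) v dx for all v ∈ V.

Multiply both sides by a test function v and integrate from 0 to 4/3:
  ∫_0^4/3 −u''(x) v(x) dx = ∫_0^4/3 f(x) v(x) dx.
Integrate the LHS by parts once:
  ∫_0^4/3 −u'' v dx = −[u'(x) v(x)]_0^4/3 + ∫_0^4/3 u'(x) v'(x) dx.
Thus ∫_0^4/3 u'(x) v'(x) dx = ∫_0^4/3 f(x) v(x) dx + [u'(x) v(x)]_0^4/3.
Choose V so that boundary terms are either known or forced to vanish.
u is Dirichlet: u(0) = u(4/3) = 0. Let V = H^1_0(0, 4/3); then v(0) = v(4/3) = 0, and [u' v]_0^4/3 = 0.
Weak formulation: find u (satisfying any essential BC) such that ∫_0^4/3 u'(x) v'(x) dx = ∫_0^4/3 f v dx for all v ∈ V.
Substituting f(x) = sin(3*π*x/4), the right-hand side is ∫_0^4/3 (sin(3*π*x/4)) v dx.


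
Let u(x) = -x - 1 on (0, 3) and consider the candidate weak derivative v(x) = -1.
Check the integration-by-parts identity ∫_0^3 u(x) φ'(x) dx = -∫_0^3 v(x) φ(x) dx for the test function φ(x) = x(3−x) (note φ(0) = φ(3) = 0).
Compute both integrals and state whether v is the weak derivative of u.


LHS = 9/2, RHS = 9/2. Yes, v = u' weakly.

u(x) = -x - 1, classical derivative u'(x) = -1.
φ(x) = x(3−x), so φ'(x) = 3 - 2*x.
Note φ(0) = φ(3) = 0, so the boundary term u·φ vanishes.
LHS = ∫_0^3 u(x) φ'(x) dx = ∫_0^3 (2*x^2 - x - 3) dx. Term by term:
  ∫_0^3 2*x^2 dx = 18;  ∫_0^3 -x dx = -9/2;  ∫_0^3 -3 dx = -9.
Sum: 18 − 9/2 − 9 = 9/2.
So LHS = 9/2.
∫_0^3 v(x) φ(x) dx = ∫_0^3 (x^2 - 3*x) dx. Term by term:
  ∫_0^3 x^2 dx = 9;  ∫_0^3 -3*x dx = -27/2.
Sum: 9 − 27/2 = -9/2.
So RHS = -∫_0^3 v(x) φ(x) dx = 9/2.
LHS = RHS, so the identity holds for this test φ.
Moreover u is smooth here and v(x) = u'(x) = -1 pointwise, so the identity holds for every test function. Hence v is the weak derivative of u.


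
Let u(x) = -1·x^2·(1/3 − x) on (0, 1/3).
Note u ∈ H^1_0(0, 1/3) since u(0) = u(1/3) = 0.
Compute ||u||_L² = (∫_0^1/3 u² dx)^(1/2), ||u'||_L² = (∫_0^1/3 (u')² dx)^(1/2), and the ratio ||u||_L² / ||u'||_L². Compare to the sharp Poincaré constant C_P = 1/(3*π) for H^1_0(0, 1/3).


||u||_L² / ||u'||_L² = sqrt(14)/42 < C_P = 1/(3*π).

u(x) = -1·x^2·(1/3 − x), so u'(x) = x*(9*x - 2)/3.
u(x) = -1·x^2·(1/3 − x) vanishes at x = 0 and x = 1/3, so u ∈ H^1_0(0, 1/3). Differentiate via the product rule and integrate the resulting polynomials term by term.
  ∫_0^1/3 u² dx = ∫_0^1/3 (x^6 - 2*x^5/3 + x^4/9) dx. Term by term:
    ∫_0^1/3 x^6 dx = 1/15309;  ∫_0^1/3 -2*x^5/3 dx = -1/6561;  ∫_0^1/3 x^4/9 dx = 1/10935.
  Sum: 1/15309 − 1/6561 + 1/10935 = 1/229635.
  ∫_0^1/3 (u')² dx = ∫_0^1/3 (9*x^4 - 4*x^3 + 4*x^2/9) dx. Term by term:
    ∫_0^1/3 9*x^4 dx = 1/135;  ∫_0^1/3 -4*x^3 dx = -1/81;  ∫_0^1/3 4*x^2/9 dx = 4/729.
  Sum: 1/135 − 1/81 + 4/729 = 2/3645.
∫_0^1/3 u² dx = 1/229635, so ||u||_L² = sqrt(35)/2835.
∫_0^1/3 (u')² dx = 2/3645, so ||u'||_L² = sqrt(10)/135.
Ratio ||u||_L² / ||u'||_L² = sqrt(14)/42.
Sharp Poincaré constant on H^1_0(0, 1/3) is C_P = L/π = 1/(3*π), achieved by sin(3*π·x).
A polynomial bump cannot attain the sharp Poincaré constant (only the first sine eigenfunction does), so the ratio is strictly less than C_P, consistent with ||u||_L² ≤ C_P ||u'||_L².


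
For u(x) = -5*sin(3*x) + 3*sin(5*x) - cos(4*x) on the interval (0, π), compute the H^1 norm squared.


||u||_{H^1(0,π)}^2 = -5440/21 + 501*π/2

u'(x) = 4*sin(4*x) - 15*cos(3*x) + 15*cos(5*x).
Expand u² and (u')² and integrate term by term on (0, π), using: for integers n ≥ 1, ∫_0^π sin²(nx) dx = ∫_0^π cos²(nx) dx = π/2; for n ≠ n', ∫_0^π sin(nx)sin(n'x) dx = ∫_0^π cos(nx)cos(n'x) dx = 0; and by product-to-sum, ∫_0^π sin(nx)cos(n'x) dx = ½∫_0^π [sin((n+n')x) + sin((n−n')x)] dx, which is 0 when n+n' is even and 2n/(n²−n'²) when n+n' is odd (it need not vanish on (0, π)).
  u² squared terms: (-1)²·∫cos(4x)² dx = 1·π/2 = π/2;  (-5)²·∫sin(3x)² dx = 25·π/2 = 25*π/2;  (3)²·∫sin(5x)² dx = 9·π/2 = 9*π/2.
  u² cross terms: 2·(-1)·(-5)·∫cos(4x)·sin(3x) dx = 10·(-6/7) = -60/7;  2·(-1)·(3)·∫cos(4x)·sin(5x) dx = -6·(10/9) = -20/3;  2·(-5)·(3)·∫sin(3x)·sin(5x) dx = -30·(0) = 0.
  So ∫_0^π u² dx = π/2 + 25*π/2 + 9*π/2 − 60/7 − 20/3 + 0 = -320/21 + 35*π/2.
  (u')² squared terms: (-15)²·∫cos(3x)² dx = 225·π/2 = 225*π/2;  (4)²·∫sin(4x)² dx = 16·π/2 = 8*π;  (15)²·∫cos(5x)² dx = 225·π/2 = 225*π/2.
  (u')² cross terms: 2·(-15)·(4)·∫cos(3x)·sin(4x) dx = -120·(8/7) = -960/7;  2·(-15)·(15)·∫cos(3x)·cos(5x) dx = -450·(0) = 0;  2·(4)·(15)·∫sin(4x)·cos(5x) dx = 120·(-8/9) = -320/3.
  So ∫_0^π (u')² dx = 225*π/2 + 8*π + 225*π/2 − 960/7 + 0 − 320/3 = -5120/21 + 233*π.
||u||_{H^1}^2 = (-320/21 + 35*π/2) + (-5120/21 + 233*π) = -5440/21 + 501*π/2.


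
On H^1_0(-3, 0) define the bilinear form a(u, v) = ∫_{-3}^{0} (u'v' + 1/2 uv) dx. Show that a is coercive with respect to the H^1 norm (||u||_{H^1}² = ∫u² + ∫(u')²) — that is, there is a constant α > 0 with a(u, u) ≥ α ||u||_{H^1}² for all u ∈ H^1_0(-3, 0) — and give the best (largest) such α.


α = (9/2 + π^2)/(9 + π^2)

Coercivity of a(·,·) on H^1_0(-3, 0) means a(u, u) ≥ α ||u||_{H^1}² for every u ∈ H^1_0.
The interval has length L = 3, and Poincaré/coercivity depend only on L. Here a(u, u) = ∫(u')² + (1/2)·∫u².
Here 0 < c = 1/2 < 1. The condition a(u,u) ≥ α||u||_{H^1}² reads (1−α)∫(u')² ≥ (α−c)∫u². Any admissible α is ≤ 1 (rapidly oscillating u have ∫u²/∫(u')² → 0), and α = 1 would force 0 ≥ (1−c)∫u², impossible since c < 1; so 1−α > 0. By the sharp Poincaré inequality on H^1_0 of an interval of length L, ∫(u')² ≥ (π/L)²∫u² with equality for the first sine mode sin(π(x−x₀)/L) (x₀ the left endpoint), so the inequality holds for all u iff (1−α)(π/L)² ≥ α − c, i.e. α ≤ ((π/L)² + c)/((π/L)² + 1) = (1 + c(L/π)²)/(1 + (L/π)²). With (π/L)² = π^2/9 and c = 1/2, the largest admissible constant is α = ((π/L)² + c)/((π/L)² + 1).
Simplifying, α = (9/2 + π^2)/(9 + π^2).


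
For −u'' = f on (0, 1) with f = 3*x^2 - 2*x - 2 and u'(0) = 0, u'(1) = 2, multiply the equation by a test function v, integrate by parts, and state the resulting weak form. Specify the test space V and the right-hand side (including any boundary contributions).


V = H^1(0, 1) (v unrestricted at boundary; u is determined up to an additive constant); weak form: ∫_0^1 u'v' dx = ∫_0^1 (3*x^2 - 2*x - 2) v dx + 2·v(1) for all v ∈ V.

Multiply both sides by a test function v and integrate from 0 to 1:
  ∫_0^1 −u''(x) v(x) dx = ∫_0^1 f(x) v(x) dx.
Integrate the LHS by parts once:
  ∫_0^1 −u'' v dx = −[u'(x) v(x)]_0^1 + ∫_0^1 u'(x) v'(x) dx.
Thus ∫_0^1 u'(x) v'(x) dx = ∫_0^1 f(x) v(x) dx + [u'(x) v(x)]_0^1.
Choose V so that boundary terms are either known or forced to vanish.
u has inhomogeneous Neumann u'(0) = 0, u'(1) = 2. [u' v]_0^1 = (2)·v(1) − (0)·v(0) = 2·v(1). Take V = H^1(0, 1); boundary term becomes part of RHS.
Weak formulation: find u (satisfying any essential BC) such that ∫_0^1 u'(x) v'(x) dx = ∫_0^1 f v dx + 2·v(1) for all v ∈ V (Neumann data are natural BCs: they enter the RHS as boundary terms).
Substituting f(x) = 3*x^2 - 2*x - 2, the right-hand side is ∫_0^1 (3*x^2 - 2*x - 2) v dx + 2·v(1).
Compatibility check (pure Neumann): taking v ≡ 1 ∈ V gives 0 = ∫_0^1 f dx + (2) − (0), i.e. ∫_0^1 f dx must equal u'(0) − u'(1) = -2. Indeed ∫_0^1 (3*x^2 - 2*x - 2) dx = -2, so the data are compatible. The solution is then unique only up to an additive constant (fix it e.g. by requiring ∫_0^1 u dx = 0).


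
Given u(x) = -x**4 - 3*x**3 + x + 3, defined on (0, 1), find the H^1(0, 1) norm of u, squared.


||u||_{H^1}^2 = 38723/1260

The H^1 norm (squared) on an interval (0, L) is
  ||u||_{H^1}^2 = ∫_0^L u(x)^2 dx + ∫_0^L u'(x)^2 dx.
Compute u'(x) = -4*x**3 - 9*x**2 + 1.
Then u(x)^2 = x**8 + 6*x**7 + 9*x**6 - 2*x**5 - 12*x**4 - 18*x**3 + x**2 + 6*x + 9 and u'(x)^2 = 16*x**6 + 72*x**5 + 81*x**4 - 8*x**3 - 18*x**2 + 1.
Integrate each monomial from 0 to 1 using ∫_0^1 c·x^n dx = c·1^(n+1)/(n+1):
  ∫_0^1 u(x)^2 dx = ∫_0^1 (x^8 + 6*x^7 + 9*x^6 - 2*x^5 - 12*x^4 - 18*x^3 + x^2 + 6*x + 9) dx. Term by term:
    ∫_0^1 x^8 dx = 1/9;  ∫_0^1 6*x^7 dx = 3/4;  ∫_0^1 9*x^6 dx = 9/7;
    ∫_0^1 -2*x^5 dx = -1/3;  ∫_0^1 -12*x^4 dx = -12/5;  ∫_0^1 -18*x^3 dx = -9/2;
    ∫_0^1 x^2 dx = 1/3;  ∫_0^1 6*x dx = 3;  ∫_0^1 9 dx = 9.
  Sum: 1/9 + 3/4 + 9/7 − 1/3 − 12/5 − 9/2 + 1/3 + 3 + 9 = 9131/1260.
  ∫_0^1 u'(x)^2 dx = ∫_0^1 (16*x^6 + 72*x^5 + 81*x^4 - 8*x^3 - 18*x^2 + 1) dx. Term by term:
    ∫_0^1 16*x^6 dx = 16/7;  ∫_0^1 72*x^5 dx = 12;  ∫_0^1 81*x^4 dx = 81/5;
    ∫_0^1 -8*x^3 dx = -2;  ∫_0^1 -18*x^2 dx = -6;  ∫_0^1 1 dx = 1.
  Sum: 16/7 + 12 + 81/5 − 2 − 6 + 1 = 822/35.
Adding: ||u||_{H^1}^2 = 9131/1260 + 822/35 = 38723/1260.


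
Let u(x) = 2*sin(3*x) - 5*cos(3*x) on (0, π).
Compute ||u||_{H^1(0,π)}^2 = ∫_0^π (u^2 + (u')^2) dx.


||u||_{H^1(0,π)}^2 = 145*π

u'(x) = 15*sin(3*x) + 6*cos(3*x).
Expand u² and (u')² and integrate term by term on (0, π), using: for integers n ≥ 1, ∫_0^π sin²(nx) dx = ∫_0^π cos²(nx) dx = π/2; for n ≠ n', ∫_0^π sin(nx)sin(n'x) dx = ∫_0^π cos(nx)cos(n'x) dx = 0; and by product-to-sum, ∫_0^π sin(nx)cos(n'x) dx = ½∫_0^π [sin((n+n')x) + sin((n−n')x)] dx, which is 0 when n+n' is even and 2n/(n²−n'²) when n+n' is odd (it need not vanish on (0, π)).
  u² squared terms: (-5)²·∫cos(3x)² dx = 25·π/2 = 25*π/2;  (2)²·∫sin(3x)² dx = 4·π/2 = 2*π.
  u² cross terms: 2·(-5)·(2)·∫cos(3x)·sin(3x) dx = -20·(0) = 0.
  So ∫_0^π u² dx = 25*π/2 + 2*π + 0 = 29*π/2.
  (u')² squared terms: (6)²·∫cos(3x)² dx = 36·π/2 = 18*π;  (15)²·∫sin(3x)² dx = 225·π/2 = 225*π/2.
  (u')² cross terms: 2·(6)·(15)·∫cos(3x)·sin(3x) dx = 180·(0) = 0.
  So ∫_0^π (u')² dx = 18*π + 225*π/2 + 0 = 261*π/2.
||u||_{H^1}^2 = (29*π/2) + (261*π/2) = 145*π.


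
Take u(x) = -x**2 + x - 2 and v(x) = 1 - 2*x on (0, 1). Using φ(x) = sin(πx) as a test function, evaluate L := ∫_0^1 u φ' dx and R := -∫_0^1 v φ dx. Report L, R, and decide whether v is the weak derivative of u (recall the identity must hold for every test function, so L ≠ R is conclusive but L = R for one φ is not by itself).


LHS = 0, RHS = 0. Yes, v = u' weakly.

u(x) = -x**2 + x - 2, classical derivative u'(x) = 1 - 2*x.
φ(x) = sin(πx), so φ'(x) = π*cos(π*x).
Note φ(0) = φ(1) = 0, so the boundary term u·φ vanishes.
LHS = ∫_0^1 u(x) φ'(x) dx = ∫_0^1 (-π*x^2*cos(π*x) + π*x*cos(π*x) - 2*π*cos(π*x)) dx. Term by term:
  ∫_0^1 -2*π*cos(π*x) dx = 0;  ∫_0^1 π*x*cos(π*x) dx = -2/π;  ∫_0^1 -π*x^2*cos(π*x) dx = 2/π.
Sum: 0 − 2/π + 2/π = 0.
So LHS = 0.
∫_0^1 v(x) φ(x) dx = ∫_0^1 (-2*x*sin(π*x) + sin(π*x)) dx. Term by term:
  ∫_0^1 -2*x*sin(π*x) dx = -2/π;  ∫_0^1 sin(π*x) dx = 2/π.
Sum: -2/π + 2/π = 0.
So RHS = -∫_0^1 v(x) φ(x) dx = 0.
LHS = RHS, so the identity holds for this test φ.
Moreover u is smooth here and v(x) = u'(x) = 1 - 2*x pointwise, so the identity holds for every test function. Hence v is the weak derivative of u.


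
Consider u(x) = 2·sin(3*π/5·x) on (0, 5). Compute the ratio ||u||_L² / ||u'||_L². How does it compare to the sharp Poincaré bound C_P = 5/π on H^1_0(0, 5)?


||u||_L² / ||u'||_L² = 5/(3*π) < C_P = 5/π.

u(x) = 2·sin(3*π/5·x), so u'(x) = 6*π*cos(3*π*x/5)/5.
Writing u(x) = A·sin(kπx/L) with A = 2 and k = 3, use ∫_0^L sin²(kπx/L) dx = L/2 and ∫_0^L cos²(kπx/L) dx = L/2.
u² = 4·sin²(3*π/5·x) and (u')² = 36*π^2/25·cos²(3*π/5·x), and each of sin², cos² integrates to L/2 = 5/2 over (0, 5).
∫_0^5 u² dx = 10, so ||u||_L² = sqrt(10).
∫_0^5 (u')² dx = 18*π^2/5, so ||u'||_L² = 3*sqrt(10)*π/5.
Ratio ||u||_L² / ||u'||_L² = 5/(3*π).
Sharp Poincaré constant on H^1_0(0, 5) is C_P = L/π = 5/π, achieved by sin(π/5·x).
This is the k = 3 harmonic; the ratio L/(kπ) is strictly less than C_P = L/π, consistent with the sharp inequality ||u||_L² ≤ C_P ||u'||_L².


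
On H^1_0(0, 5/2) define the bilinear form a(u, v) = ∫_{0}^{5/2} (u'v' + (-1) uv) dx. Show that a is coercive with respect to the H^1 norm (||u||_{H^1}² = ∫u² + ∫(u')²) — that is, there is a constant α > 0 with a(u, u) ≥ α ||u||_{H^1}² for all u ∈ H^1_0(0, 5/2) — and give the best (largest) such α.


α = (-25 + 4*π^2)/(25 + 4*π^2)

Coercivity of a(·,·) on H^1_0(0, 5/2) means a(u, u) ≥ α ||u||_{H^1}² for every u ∈ H^1_0.
The interval has length L = 5/2, and Poincaré/coercivity depend only on L. Here a(u, u) = ∫(u')² + (-1)·∫u².
Here c = -1 < 0 with |c| < (π/L)² = 4*π^2/25, so coercivity still holds. The condition a(u,u) ≥ α||u||_{H^1}² reads (1−α)∫(u')² ≥ (α−c)∫u². Any admissible α is ≤ 1 (rapidly oscillating u have ∫u²/∫(u')² → 0), and α = 1 would force 0 ≥ (1−c)∫u², impossible since c < 1; so 1−α > 0. By the sharp Poincaré inequality on H^1_0 of an interval of length L, ∫(u')² ≥ (π/L)²∫u² with equality for the first sine mode sin(π(x−x₀)/L) (x₀ the left endpoint), so the inequality holds for all u iff (1−α)(π/L)² ≥ α − c, i.e. α ≤ ((π/L)² + c)/((π/L)² + 1) = (1 + c(L/π)²)/(1 + (L/π)²). (Direct route, valid since c ≤ 0: Poincaré gives c∫u² ≥ c(L/π)²∫(u')², so a(u,u) ≥ (1 + c(L/π)²)∫(u')², while ||u||_{H^1}² ≤ (1 + (L/π)²)∫(u')²; dividing yields the same α.) With (π/L)² = 4*π^2/25 and c = -1, the largest admissible constant is α = ((π/L)² + c)/((π/L)² + 1).
Simplifying, α = (-25 + 4*π^2)/(25 + 4*π^2).


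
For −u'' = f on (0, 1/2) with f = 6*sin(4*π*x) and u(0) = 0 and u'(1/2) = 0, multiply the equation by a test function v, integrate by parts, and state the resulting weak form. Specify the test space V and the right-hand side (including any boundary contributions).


V = {v ∈ H^1(0, 1/2) : v(0) = 0} (test functions vanish at x = 0 where u is specified); weak form: ∫_0^1/2 u'v' dx = ∫_0^1/2 (6*sin(4*π*x)) v dx for all v ∈ V.

Multiply both sides by a test function v and integrate from 0 to 1/2:
  ∫_0^1/2 −u''(x) v(x) dx = ∫_0^1/2 f(x) v(x) dx.
Integrate the LHS by parts once:
  ∫_0^1/2 −u'' v dx = −[u'(x) v(x)]_0^1/2 + ∫_0^1/2 u'(x) v'(x) dx.
Thus ∫_0^1/2 u'(x) v'(x) dx = ∫_0^1/2 f(x) v(x) dx + [u'(x) v(x)]_0^1/2.
Choose V so that boundary terms are either known or forced to vanish.
Mixed BC: u(0) = 0 (Dirichlet) and u'(1/2) = 0 (Neumann). Define V = {v ∈ H^1(0, 1/2) : v(0) = 0}. Then [u' v]_0^1/2 = u'(1/2)·v(1/2) − u'(0)·0 = 0.
Weak formulation: find u (satisfying any essential BC) such that ∫_0^1/2 u'(x) v'(x) dx = ∫_0^1/2 f v dx for all v ∈ V (Dirichlet at 0 absorbed into V; the Neumann datum at x = 1/2 is zero, so no boundary term remains).
Substituting f(x) = 6*sin(4*π*x), the right-hand side is ∫_0^1/2 (6*sin(4*π*x)) v dx.


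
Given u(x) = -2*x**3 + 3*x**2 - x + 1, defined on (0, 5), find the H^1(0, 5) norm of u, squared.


||u||_{H^1}^2 = 1399945/42

The H^1 norm (squared) on an interval (0, L) is
  ||u||_{H^1}^2 = ∫_0^L u(x)^2 dx + ∫_0^L u'(x)^2 dx.
Compute u'(x) = -6*x**2 + 6*x - 1.
Then u(x)^2 = 4*x**6 - 12*x**5 + 13*x**4 - 10*x**3 + 7*x**2 - 2*x + 1 and u'(x)^2 = 36*x**4 - 72*x**3 + 48*x**2 - 12*x + 1.
Integrate each monomial from 0 to 5 using ∫_0^5 c·x^n dx = c·5^(n+1)/(n+1):
  ∫_0^5 u(x)^2 dx = ∫_0^5 (4*x^6 - 12*x^5 + 13*x^4 - 10*x^3 + 7*x^2 - 2*x + 1) dx. Term by term:
    ∫_0^5 4*x^6 dx = 312500/7;  ∫_0^5 -12*x^5 dx = -31250;  ∫_0^5 13*x^4 dx = 8125;
    ∫_0^5 -10*x^3 dx = -3125/2;  ∫_0^5 7*x^2 dx = 875/3;  ∫_0^5 -2*x dx = -25;
    ∫_0^5 1 dx = 5.
  Sum: 312500/7 − 31250 + 8125 − 3125/2 + 875/3 − 25 + 5 = 849535/42.
  ∫_0^5 u'(x)^2 dx = ∫_0^5 (36*x^4 - 72*x^3 + 48*x^2 - 12*x + 1) dx. Term by term:
    ∫_0^5 36*x^4 dx = 22500;  ∫_0^5 -72*x^3 dx = -11250;  ∫_0^5 48*x^2 dx = 2000;
    ∫_0^5 -12*x dx = -150;  ∫_0^5 1 dx = 5.
  Sum: 22500 − 11250 + 2000 − 150 + 5 = 13105.
Adding: ||u||_{H^1}^2 = 849535/42 + 13105 = 1399945/42.


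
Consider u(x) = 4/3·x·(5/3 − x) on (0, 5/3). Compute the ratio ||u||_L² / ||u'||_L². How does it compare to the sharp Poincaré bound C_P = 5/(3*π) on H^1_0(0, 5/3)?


||u||_L² / ||u'||_L² = sqrt(10)/6 < C_P = 5/(3*π).

u(x) = 4/3·x·(5/3 − x), so u'(x) = 20/9 - 8*x/3.
u(x) = 4/3·x·(5/3 − x) vanishes at x = 0 and x = 5/3, so u ∈ H^1_0(0, 5/3). Differentiate via the product rule and integrate the resulting polynomials term by term.
  ∫_0^5/3 u² dx = ∫_0^5/3 (16*x^4/9 - 160*x^3/27 + 400*x^2/81) dx. Term by term:
    ∫_0^5/3 16*x^4/9 dx = 10000/2187;  ∫_0^5/3 -160*x^3/27 dx = -25000/2187;  ∫_0^5/3 400*x^2/81 dx = 50000/6561.
  Sum: 10000/2187 − 25000/2187 + 50000/6561 = 5000/6561.
  ∫_0^5/3 (u')² dx = ∫_0^5/3 (64*x^2/9 - 320*x/27 + 400/81) dx. Term by term:
    ∫_0^5/3 64*x^2/9 dx = 8000/729;  ∫_0^5/3 -320*x/27 dx = -4000/243;  ∫_0^5/3 400/81 dx = 2000/243.
  Sum: 8000/729 − 4000/243 + 2000/243 = 2000/729.
∫_0^5/3 u² dx = 5000/6561, so ||u||_L² = 50*sqrt(2)/81.
∫_0^5/3 (u')² dx = 2000/729, so ||u'||_L² = 20*sqrt(5)/27.
Ratio ||u||_L² / ||u'||_L² = sqrt(10)/6.
Sharp Poincaré constant on H^1_0(0, 5/3) is C_P = L/π = 5/(3*π), achieved by sin(3*π/5·x).
A polynomial bump cannot attain the sharp Poincaré constant (only the first sine eigenfunction does), so the ratio is strictly less than C_P, consistent with ||u||_L² ≤ C_P ||u'||_L².


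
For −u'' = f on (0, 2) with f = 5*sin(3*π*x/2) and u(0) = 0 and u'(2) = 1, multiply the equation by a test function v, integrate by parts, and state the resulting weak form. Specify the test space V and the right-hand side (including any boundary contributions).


V = {v ∈ H^1(0, 2) : v(0) = 0} (test functions vanish at x = 0 where u is specified); weak form: ∫_0^2 u'v' dx = ∫_0^2 (5*sin(3*π*x/2)) v dx + v(2) for all v ∈ V.

Multiply both sides by a test function v and integrate from 0 to 2:
  ∫_0^2 −u''(x) v(x) dx = ∫_0^2 f(x) v(x) dx.
Integrate the LHS by parts once:
  ∫_0^2 −u'' v dx = −[u'(x) v(x)]_0^2 + ∫_0^2 u'(x) v'(x) dx.
Thus ∫_0^2 u'(x) v'(x) dx = ∫_0^2 f(x) v(x) dx + [u'(x) v(x)]_0^2.
Choose V so that boundary terms are either known or forced to vanish.
Mixed BC: u(0) = 0 (Dirichlet) and u'(2) = 1 (Neumann). Define V = {v ∈ H^1(0, 2) : v(0) = 0}. Then [u' v]_0^2 = u'(2)·v(2) − u'(0)·0 = v(2).
Weak formulation: find u (satisfying any essential BC) such that ∫_0^2 u'(x) v'(x) dx = ∫_0^2 f v dx + v(2) for all v ∈ V (Dirichlet at 0 absorbed into V; Neumann datum at x = 2 contributes the boundary term).
Substituting f(x) = 5*sin(3*π*x/2), the right-hand side is ∫_0^2 (5*sin(3*π*x/2)) v dx + v(2).


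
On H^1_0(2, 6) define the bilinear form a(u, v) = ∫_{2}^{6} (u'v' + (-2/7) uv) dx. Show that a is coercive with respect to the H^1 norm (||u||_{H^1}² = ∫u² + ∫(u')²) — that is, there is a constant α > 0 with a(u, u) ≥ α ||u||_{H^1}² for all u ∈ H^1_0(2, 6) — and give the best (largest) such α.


α = (-32/7 + π^2)/(π^2 + 16)

Coercivity of a(·,·) on H^1_0(2, 6) means a(u, u) ≥ α ||u||_{H^1}² for every u ∈ H^1_0.
The interval has length L = 4, and Poincaré/coercivity depend only on L. Here a(u, u) = ∫(u')² + (-2/7)·∫u².
Here c = -2/7 < 0 with |c| < (π/L)² = π^2/16, so coercivity still holds. The condition a(u,u) ≥ α||u||_{H^1}² reads (1−α)∫(u')² ≥ (α−c)∫u². Any admissible α is ≤ 1 (rapidly oscillating u have ∫u²/∫(u')² → 0), and α = 1 would force 0 ≥ (1−c)∫u², impossible since c < 1; so 1−α > 0. By the sharp Poincaré inequality on H^1_0 of an interval of length L, ∫(u')² ≥ (π/L)²∫u² with equality for the first sine mode sin(π(x−x₀)/L) (x₀ the left endpoint), so the inequality holds for all u iff (1−α)(π/L)² ≥ α − c, i.e. α ≤ ((π/L)² + c)/((π/L)² + 1) = (1 + c(L/π)²)/(1 + (L/π)²). (Direct route, valid since c ≤ 0: Poincaré gives c∫u² ≥ c(L/π)²∫(u')², so a(u,u) ≥ (1 + c(L/π)²)∫(u')², while ||u||_{H^1}² ≤ (1 + (L/π)²)∫(u')²; dividing yields the same α.) With (π/L)² = π^2/16 and c = -2/7, the largest admissible constant is α = ((π/L)² + c)/((π/L)² + 1).
Simplifying, α = (-32/7 + π^2)/(π^2 + 16).


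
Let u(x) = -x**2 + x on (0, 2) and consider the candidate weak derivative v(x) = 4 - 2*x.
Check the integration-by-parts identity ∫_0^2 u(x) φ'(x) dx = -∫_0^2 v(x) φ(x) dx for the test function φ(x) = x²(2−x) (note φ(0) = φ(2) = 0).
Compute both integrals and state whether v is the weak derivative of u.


LHS = 28/15, RHS = -32/15. No, v is not the weak derivative of u.

u(x) = -x**2 + x, classical derivative u'(x) = 1 - 2*x.
φ(x) = x²(2−x), so φ'(x) = x*(4 - 3*x).
Note φ(0) = φ(2) = 0, so the boundary term u·φ vanishes.
LHS = ∫_0^2 u(x) φ'(x) dx = ∫_0^2 (3*x^4 - 7*x^3 + 4*x^2) dx. Term by term:
  ∫_0^2 3*x^4 dx = 96/5;  ∫_0^2 -7*x^3 dx = -28;  ∫_0^2 4*x^2 dx = 32/3.
Sum: 96/5 − 28 + 32/3 = 28/15.
So LHS = 28/15.
∫_0^2 v(x) φ(x) dx = ∫_0^2 (2*x^4 - 8*x^3 + 8*x^2) dx. Term by term:
  ∫_0^2 2*x^4 dx = 64/5;  ∫_0^2 -8*x^3 dx = -32;  ∫_0^2 8*x^2 dx = 64/3.
Sum: 64/5 − 32 + 64/3 = 32/15.
So RHS = -∫_0^2 v(x) φ(x) dx = -32/15.
LHS − RHS = 4 ≠ 0, so the identity fails.
(For a valid weak derivative the identity must hold for EVERY test function, in particular this one. The failure shows v is NOT the weak derivative of u.)
Correct weak derivative would be u'(x) = 1 - 2*x.


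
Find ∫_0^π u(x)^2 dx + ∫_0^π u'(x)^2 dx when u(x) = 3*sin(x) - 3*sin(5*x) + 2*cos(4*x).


||u||_{H^1(0,π)}^2 = -3808/15 + 160*π

u'(x) = -8*sin(4*x) + 3*cos(x) - 15*cos(5*x).
Expand u² and (u')² and integrate term by term on (0, π), using: for integers n ≥ 1, ∫_0^π sin²(nx) dx = ∫_0^π cos²(nx) dx = π/2; for n ≠ n', ∫_0^π sin(nx)sin(n'x) dx = ∫_0^π cos(nx)cos(n'x) dx = 0; and by product-to-sum, ∫_0^π sin(nx)cos(n'x) dx = ½∫_0^π [sin((n+n')x) + sin((n−n')x)] dx, which is 0 when n+n' is even and 2n/(n²−n'²) when n+n' is odd (it need not vanish on (0, π)).
  u² squared terms: (-3)²·∫sin(5x)² dx = 9·π/2 = 9*π/2;  (2)²·∫cos(4x)² dx = 4·π/2 = 2*π;  (3)²·∫sin(x)² dx = 9·π/2 = 9*π/2.
  u² cross terms: 2·(-3)·(2)·∫sin(5x)·cos(4x) dx = -12·(10/9) = -40/3;  2·(-3)·(3)·∫sin(5x)·sin(x) dx = -18·(0) = 0;  2·(2)·(3)·∫cos(4x)·sin(x) dx = 12·(-2/15) = -8/5.
  So ∫_0^π u² dx = 9*π/2 + 2*π + 9*π/2 − 40/3 + 0 − 8/5 = -224/15 + 11*π.
  (u')² squared terms: (-15)²·∫cos(5x)² dx = 225·π/2 = 225*π/2;  (-8)²·∫sin(4x)² dx = 64·π/2 = 32*π;  (3)²·∫cos(x)² dx = 9·π/2 = 9*π/2.
  (u')² cross terms: 2·(-15)·(-8)·∫cos(5x)·sin(4x) dx = 240·(-8/9) = -640/3;  2·(-15)·(3)·∫cos(5x)·cos(x) dx = -90·(0) = 0;  2·(-8)·(3)·∫sin(4x)·cos(x) dx = -48·(8/15) = -128/5.
  So ∫_0^π (u')² dx = 225*π/2 + 32*π + 9*π/2 − 640/3 + 0 − 128/5 = -3584/15 + 149*π.
||u||_{H^1}^2 = (-224/15 + 11*π) + (-3584/15 + 149*π) = -3808/15 + 160*π.


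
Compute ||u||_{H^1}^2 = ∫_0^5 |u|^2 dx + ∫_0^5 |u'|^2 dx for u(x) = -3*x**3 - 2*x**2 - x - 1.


||u||_{H^1}^2 = 2844015/14

The H^1 norm (squared) on an interval (0, L) is
  ||u||_{H^1}^2 = ∫_0^L u(x)^2 dx + ∫_0^L u'(x)^2 dx.
Compute u'(x) = -9*x**2 - 4*x - 1.
Then u(x)^2 = 9*x**6 + 12*x**5 + 10*x**4 + 10*x**3 + 5*x**2 + 2*x + 1 and u'(x)^2 = 81*x**4 + 72*x**3 + 34*x**2 + 8*x + 1.
Integrate each monomial from 0 to 5 using ∫_0^5 c·x^n dx = c·5^(n+1)/(n+1):
  ∫_0^5 u(x)^2 dx = ∫_0^5 (9*x^6 + 12*x^5 + 10*x^4 + 10*x^3 + 5*x^2 + 2*x + 1) dx. Term by term:
    ∫_0^5 9*x^6 dx = 703125/7;  ∫_0^5 12*x^5 dx = 31250;  ∫_0^5 10*x^4 dx = 6250;
    ∫_0^5 10*x^3 dx = 3125/2;  ∫_0^5 5*x^2 dx = 625/3;  ∫_0^5 2*x dx = 25;
    ∫_0^5 1 dx = 5.
  Sum: 703125/7 + 31250 + 6250 + 3125/2 + 625/3 + 25 + 5 = 5869385/42.
  ∫_0^5 u'(x)^2 dx = ∫_0^5 (81*x^4 + 72*x^3 + 34*x^2 + 8*x + 1) dx. Term by term:
    ∫_0^5 81*x^4 dx = 50625;  ∫_0^5 72*x^3 dx = 11250;  ∫_0^5 34*x^2 dx = 4250/3;
    ∫_0^5 8*x dx = 100;  ∫_0^5 1 dx = 5.
  Sum: 50625 + 11250 + 4250/3 + 100 + 5 = 190190/3.
Adding: ||u||_{H^1}^2 = 5869385/42 + 190190/3 = 2844015/14.


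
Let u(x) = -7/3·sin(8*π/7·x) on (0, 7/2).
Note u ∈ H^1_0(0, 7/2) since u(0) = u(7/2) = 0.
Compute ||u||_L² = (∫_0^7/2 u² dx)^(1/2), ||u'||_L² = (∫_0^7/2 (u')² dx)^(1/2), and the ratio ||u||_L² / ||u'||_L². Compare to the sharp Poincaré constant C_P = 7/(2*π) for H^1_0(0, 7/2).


||u||_L² / ||u'||_L² = 7/(8*π) < C_P = 7/(2*π).

u(x) = -7/3·sin(8*π/7·x), so u'(x) = -8*π*cos(8*π*x/7)/3.
Writing u(x) = A·sin(kπx/L) with A = -7/3 and k = 4, use ∫_0^L sin²(kπx/L) dx = L/2 and ∫_0^L cos²(kπx/L) dx = L/2.
u² = 49/9·sin²(8*π/7·x) and (u')² = 64*π^2/9·cos²(8*π/7·x), and each of sin², cos² integrates to L/2 = 7/4 over (0, 7/2).
∫_0^7/2 u² dx = 343/36, so ||u||_L² = 7*sqrt(7)/6.
∫_0^7/2 (u')² dx = 112*π^2/9, so ||u'||_L² = 4*sqrt(7)*π/3.
Ratio ||u||_L² / ||u'||_L² = 7/(8*π).
Sharp Poincaré constant on H^1_0(0, 7/2) is C_P = L/π = 7/(2*π), achieved by sin(2*π/7·x).
This is the k = 4 harmonic; the ratio L/(kπ) is strictly less than C_P = L/π, consistent with the sharp inequality ||u||_L² ≤ C_P ||u'||_L².


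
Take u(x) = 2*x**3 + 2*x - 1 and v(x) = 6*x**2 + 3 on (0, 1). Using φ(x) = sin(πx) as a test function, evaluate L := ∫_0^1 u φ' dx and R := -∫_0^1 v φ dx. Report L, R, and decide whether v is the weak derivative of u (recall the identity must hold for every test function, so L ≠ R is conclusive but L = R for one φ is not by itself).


LHS = -10/π + 24/π^3, RHS = -12/π + 24/π^3. No, v is not the weak derivative of u.

u(x) = 2*x**3 + 2*x - 1, classical derivative u'(x) = 6*x**2 + 2.
φ(x) = sin(πx), so φ'(x) = π*cos(π*x).
Note φ(0) = φ(1) = 0, so the boundary term u·φ vanishes.
LHS = ∫_0^1 u(x) φ'(x) dx = ∫_0^1 (2*π*x^3*cos(π*x) + 2*π*x*cos(π*x) - π*cos(π*x)) dx. Term by term:
  ∫_0^1 -π*cos(π*x) dx = 0;  ∫_0^1 2*π*x*cos(π*x) dx = -4/π;  ∫_0^1 2*π*x^3*cos(π*x) dx = -6/π + 24/π^3.
Sum: 0 − 4/π + -6/π + 24/π^3 = -10/π + 24/π^3.
So LHS = -10/π + 24/π^3.
∫_0^1 v(x) φ(x) dx = ∫_0^1 (6*x^2*sin(π*x) + 3*sin(π*x)) dx. Term by term:
  ∫_0^1 3*sin(π*x) dx = 6/π;  ∫_0^1 6*x^2*sin(π*x) dx = -24/π^3 + 6/π.
Sum: 6/π + -24/π^3 + 6/π = -24/π^3 + 12/π.
So RHS = -∫_0^1 v(x) φ(x) dx = -12/π + 24/π^3.
LHS − RHS = 2/π ≠ 0, so the identity fails.
(For a valid weak derivative the identity must hold for EVERY test function, in particular this one. The failure shows v is NOT the weak derivative of u.)
Correct weak derivative would be u'(x) = 6*x**2 + 2.


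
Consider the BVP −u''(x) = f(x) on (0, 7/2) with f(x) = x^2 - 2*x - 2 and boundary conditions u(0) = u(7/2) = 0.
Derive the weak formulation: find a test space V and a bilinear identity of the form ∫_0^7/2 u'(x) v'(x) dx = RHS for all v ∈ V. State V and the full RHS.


V = H^1_0(0, 7/2) (so v(0) = v(7/2) = 0); weak form: ∫_0^7/2 u'v' dx = ∫_0^7/2 (x^2 - 2*x - 2) v dx for all v ∈ V.

Multiply both sides by a test function v and integrate from 0 to 7/2:
  ∫_0^7/2 −u''(x) v(x) dx = ∫_0^7/2 f(x) v(x) dx.
Integrate the LHS by parts once:
  ∫_0^7/2 −u'' v dx = −[u'(x) v(x)]_0^7/2 + ∫_0^7/2 u'(x) v'(x) dx.
Thus ∫_0^7/2 u'(x) v'(x) dx = ∫_0^7/2 f(x) v(x) dx + [u'(x) v(x)]_0^7/2.
Choose V so that boundary terms are either known or forced to vanish.
u is Dirichlet: u(0) = u(7/2) = 0. Let V = H^1_0(0, 7/2); then v(0) = v(7/2) = 0, and [u' v]_0^7/2 = 0.
Weak formulation: find u (satisfying any essential BC) such that ∫_0^7/2 u'(x) v'(x) dx = ∫_0^7/2 f v dx for all v ∈ V.
Substituting f(x) = x^2 - 2*x - 2, the right-hand side is ∫_0^7/2 (x^2 - 2*x - 2) v dx.


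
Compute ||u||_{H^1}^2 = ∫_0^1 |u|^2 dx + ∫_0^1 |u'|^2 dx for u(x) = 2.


||u||_{H^1}^2 = 4

The H^1 norm (squared) on an interval (0, L) is
  ||u||_{H^1}^2 = ∫_0^L u(x)^2 dx + ∫_0^L u'(x)^2 dx.
Compute u'(x) = 0.
Then u(x)^2 = 4 and u'(x)^2 = 0.
Integrate each monomial from 0 to 1 using ∫_0^1 c·x^n dx = c·1^(n+1)/(n+1):
  ∫_0^1 u(x)^2 dx = ∫_0^1 (4) dx. Term by term:
    ∫_0^1 4 dx = 4.
  ∫_0^1 u'(x)^2 dx = ∫_0^1 (0) dx. Term by term:
    ∫_0^1 0 dx = 0.
Adding: ||u||_{H^1}^2 = 4 + 0 = 4.


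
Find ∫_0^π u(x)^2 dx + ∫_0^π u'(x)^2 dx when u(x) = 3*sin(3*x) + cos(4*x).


||u||_{H^1(0,π)}^2 = -612/7 + 107*π/2

u'(x) = -4*sin(4*x) + 9*cos(3*x).
Expand u² and (u')² and integrate term by term on (0, π), using: for integers n ≥ 1, ∫_0^π sin²(nx) dx = ∫_0^π cos²(nx) dx = π/2; for n ≠ n', ∫_0^π sin(nx)sin(n'x) dx = ∫_0^π cos(nx)cos(n'x) dx = 0; and by product-to-sum, ∫_0^π sin(nx)cos(n'x) dx = ½∫_0^π [sin((n+n')x) + sin((n−n')x)] dx, which is 0 when n+n' is even and 2n/(n²−n'²) when n+n' is odd (it need not vanish on (0, π)).
  u² squared terms: (3)²·∫sin(3x)² dx = 9·π/2 = 9*π/2;  (1)²·∫cos(4x)² dx = 1·π/2 = π/2.
  u² cross terms: 2·(3)·(1)·∫sin(3x)·cos(4x) dx = 6·(-6/7) = -36/7.
  So ∫_0^π u² dx = 9*π/2 + π/2 − 36/7 = -36/7 + 5*π.
  (u')² squared terms: (-4)²·∫sin(4x)² dx = 16·π/2 = 8*π;  (9)²·∫cos(3x)² dx = 81·π/2 = 81*π/2.
  (u')² cross terms: 2·(-4)·(9)·∫sin(4x)·cos(3x) dx = -72·(8/7) = -576/7.
  So ∫_0^π (u')² dx = 8*π + 81*π/2 − 576/7 = -576/7 + 97*π/2.
||u||_{H^1}^2 = (-36/7 + 5*π) + (-576/7 + 97*π/2) = -612/7 + 107*π/2.


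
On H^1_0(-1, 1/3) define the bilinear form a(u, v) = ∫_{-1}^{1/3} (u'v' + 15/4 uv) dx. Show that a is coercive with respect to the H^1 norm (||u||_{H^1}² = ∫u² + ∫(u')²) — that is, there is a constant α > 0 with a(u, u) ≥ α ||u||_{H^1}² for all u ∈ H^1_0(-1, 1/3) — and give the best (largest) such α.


α = 1

Coercivity of a(·,·) on H^1_0(-1, 1/3) means a(u, u) ≥ α ||u||_{H^1}² for every u ∈ H^1_0.
The interval has length L = 4/3, and Poincaré/coercivity depend only on L. Here a(u, u) = ∫(u')² + (15/4)·∫u².
Here c = 15/4 ≥ 1, so a(u,u) = ∫(u')² + c∫u² ≥ ∫(u')² + ∫u² = ||u||_{H^1}², i.e. α = 1 works. No larger α is possible: a(u,u) ≥ α||u||_{H^1}² means (1−α)∫(u')² ≥ (α−c)∫u², and for the modes u_n = sin(nπ(x−x₀)/L) (x₀ the left endpoint) one has ∫u_n²/∫(u_n')² = (L/(nπ))² → 0, so a(u_n,u_n)/||u_n||_{H^1}² → 1. Hence the optimal constant is α = 1.
Therefore α = 1.


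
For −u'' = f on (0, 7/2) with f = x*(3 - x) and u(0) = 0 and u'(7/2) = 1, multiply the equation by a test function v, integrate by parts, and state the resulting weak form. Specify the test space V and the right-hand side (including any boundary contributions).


V = {v ∈ H^1(0, 7/2) : v(0) = 0} (test functions vanish at x = 0 where u is specified); weak form: ∫_0^7/2 u'v' dx = ∫_0^7/2 (x*(3 - x)) v dx + v(7/2) for all v ∈ V.

Multiply both sides by a test function v and integrate from 0 to 7/2:
  ∫_0^7/2 −u''(x) v(x) dx = ∫_0^7/2 f(x) v(x) dx.
Integrate the LHS by parts once:
  ∫_0^7/2 −u'' v dx = −[u'(x) v(x)]_0^7/2 + ∫_0^7/2 u'(x) v'(x) dx.
Thus ∫_0^7/2 u'(x) v'(x) dx = ∫_0^7/2 f(x) v(x) dx + [u'(x) v(x)]_0^7/2.
Choose V so that boundary terms are either known or forced to vanish.
Mixed BC: u(0) = 0 (Dirichlet) and u'(7/2) = 1 (Neumann). Define V = {v ∈ H^1(0, 7/2) : v(0) = 0}. Then [u' v]_0^7/2 = u'(7/2)·v(7/2) − u'(0)·0 = v(7/2).
Weak formulation: find u (satisfying any essential BC) such that ∫_0^7/2 u'(x) v'(x) dx = ∫_0^7/2 f v dx + v(7/2) for all v ∈ V (Dirichlet at 0 absorbed into V; Neumann datum at x = 7/2 contributes the boundary term).
Substituting f(x) = x*(3 - x), the right-hand side is ∫_0^7/2 (x*(3 - x)) v dx + v(7/2).


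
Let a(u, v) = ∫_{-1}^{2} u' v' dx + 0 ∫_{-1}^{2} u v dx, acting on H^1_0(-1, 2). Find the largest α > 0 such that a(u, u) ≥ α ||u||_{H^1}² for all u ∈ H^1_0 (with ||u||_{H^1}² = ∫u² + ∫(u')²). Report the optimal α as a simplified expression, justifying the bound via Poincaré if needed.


α = π^2/(9 + π^2)

Coercivity of a(·,·) on H^1_0(-1, 2) means a(u, u) ≥ α ||u||_{H^1}² for every u ∈ H^1_0.
The interval has length L = 3, and Poincaré/coercivity depend only on L. Here a(u, u) = ∫(u')² + (0)·∫u².
Here c = 0, so a(u,u) = ∫(u')² alone. The condition a(u,u) ≥ α||u||_{H^1}² reads (1−α)∫(u')² ≥ (α−c)∫u². Any admissible α is ≤ 1 (rapidly oscillating u have ∫u²/∫(u')² → 0), and α = 1 would force 0 ≥ (1−c)∫u², impossible since c < 1; so 1−α > 0. By the sharp Poincaré inequality on H^1_0 of an interval of length L, ∫(u')² ≥ (π/L)²∫u² with equality for the first sine mode sin(π(x−x₀)/L) (x₀ the left endpoint), so the inequality holds for all u iff (1−α)(π/L)² ≥ α − c, i.e. α ≤ ((π/L)² + c)/((π/L)² + 1) = (1 + c(L/π)²)/(1 + (L/π)²). (Direct route, valid since c ≤ 0: Poincaré gives c∫u² ≥ c(L/π)²∫(u')², so a(u,u) ≥ (1 + c(L/π)²)∫(u')², while ||u||_{H^1}² ≤ (1 + (L/π)²)∫(u')²; dividing yields the same α.) With (π/L)² = π^2/9 and c = 0, the largest admissible constant is α = ((π/L)² + c)/((π/L)² + 1).
Simplifying, α = π^2/(9 + π^2).


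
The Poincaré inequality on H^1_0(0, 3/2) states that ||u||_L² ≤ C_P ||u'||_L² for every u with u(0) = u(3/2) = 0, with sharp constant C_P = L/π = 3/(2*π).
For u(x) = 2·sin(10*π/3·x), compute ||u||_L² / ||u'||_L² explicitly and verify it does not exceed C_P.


||u||_L² / ||u'||_L² = 3/(10*π) < C_P = 3/(2*π).

u(x) = 2·sin(10*π/3·x), so u'(x) = 20*π*cos(10*π*x/3)/3.
Writing u(x) = A·sin(kπx/L) with A = 2 and k = 5, use ∫_0^L sin²(kπx/L) dx = L/2 and ∫_0^L cos²(kπx/L) dx = L/2.
u² = 4·sin²(10*π/3·x) and (u')² = 400*π^2/9·cos²(10*π/3·x), and each of sin², cos² integrates to L/2 = 3/4 over (0, 3/2).
∫_0^3/2 u² dx = 3, so ||u||_L² = sqrt(3).
∫_0^3/2 (u')² dx = 100*π^2/3, so ||u'||_L² = 10*sqrt(3)*π/3.
Ratio ||u||_L² / ||u'||_L² = 3/(10*π).
Sharp Poincaré constant on H^1_0(0, 3/2) is C_P = L/π = 3/(2*π), achieved by sin(2*π/3·x).
This is the k = 5 harmonic; the ratio L/(kπ) is strictly less than C_P = L/π, consistent with the sharp inequality ||u||_L² ≤ C_P ||u'||_L².


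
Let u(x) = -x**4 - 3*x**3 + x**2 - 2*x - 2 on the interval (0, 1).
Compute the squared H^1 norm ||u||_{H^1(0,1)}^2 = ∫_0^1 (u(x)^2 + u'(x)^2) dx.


||u||_{H^1}^2 = 63689/1260

The H^1 norm (squared) on an interval (0, L) is
  ||u||_{H^1}^2 = ∫_0^L u(x)^2 dx + ∫_0^L u'(x)^2 dx.
Compute u'(x) = -4*x**3 - 9*x**2 + 2*x - 2.
Then u(x)^2 = x**8 + 6*x**7 + 7*x**6 - 2*x**5 + 17*x**4 + 8*x**3 + 8*x + 4 and u'(x)^2 = 16*x**6 + 72*x**5 + 65*x**4 - 20*x**3 + 40*x**2 - 8*x + 4.
Integrate each monomial from 0 to 1 using ∫_0^1 c·x^n dx = c·1^(n+1)/(n+1):
  ∫_0^1 u(x)^2 dx = ∫_0^1 (x^8 + 6*x^7 + 7*x^6 - 2*x^5 + 17*x^4 + 8*x^3 + 8*x + 4) dx. Term by term:
    ∫_0^1 x^8 dx = 1/9;  ∫_0^1 6*x^7 dx = 3/4;  ∫_0^1 7*x^6 dx = 1;
    ∫_0^1 -2*x^5 dx = -1/3;  ∫_0^1 17*x^4 dx = 17/5;  ∫_0^1 8*x^3 dx = 2;
    ∫_0^1 8*x dx = 4;  ∫_0^1 4 dx = 4.
  Sum: 1/9 + 3/4 + 1 − 1/3 + 17/5 + 2 + 4 + 4 = 2687/180.
  ∫_0^1 u'(x)^2 dx = ∫_0^1 (16*x^6 + 72*x^5 + 65*x^4 - 20*x^3 + 40*x^2 - 8*x + 4) dx. Term by term:
    ∫_0^1 16*x^6 dx = 16/7;  ∫_0^1 72*x^5 dx = 12;  ∫_0^1 65*x^4 dx = 13;
    ∫_0^1 -20*x^3 dx = -5;  ∫_0^1 40*x^2 dx = 40/3;  ∫_0^1 -8*x dx = -4;
    ∫_0^1 4 dx = 4.
  Sum: 16/7 + 12 + 13 − 5 + 40/3 − 4 + 4 = 748/21.
Adding: ||u||_{H^1}^2 = 2687/180 + 748/21 = 63689/1260.


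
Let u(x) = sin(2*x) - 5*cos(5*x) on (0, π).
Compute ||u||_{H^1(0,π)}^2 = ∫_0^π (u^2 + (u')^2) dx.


||u||_{H^1(0,π)}^2 = 1040/21 + 655*π/2

u'(x) = 25*sin(5*x) + 2*cos(2*x).
Expand u² and (u')² and integrate term by term on (0, π), using: for integers n ≥ 1, ∫_0^π sin²(nx) dx = ∫_0^π cos²(nx) dx = π/2; for n ≠ n', ∫_0^π sin(nx)sin(n'x) dx = ∫_0^π cos(nx)cos(n'x) dx = 0; and by product-to-sum, ∫_0^π sin(nx)cos(n'x) dx = ½∫_0^π [sin((n+n')x) + sin((n−n')x)] dx, which is 0 when n+n' is even and 2n/(n²−n'²) when n+n' is odd (it need not vanish on (0, π)).
  u² squared terms: (-5)²·∫cos(5x)² dx = 25·π/2 = 25*π/2;  (1)²·∫sin(2x)² dx = 1·π/2 = π/2.
  u² cross terms: 2·(-5)·(1)·∫cos(5x)·sin(2x) dx = -10·(-4/21) = 40/21.
  So ∫_0^π u² dx = 25*π/2 + π/2 + 40/21 = 40/21 + 13*π.
  (u')² squared terms: (2)²·∫cos(2x)² dx = 4·π/2 = 2*π;  (25)²·∫sin(5x)² dx = 625·π/2 = 625*π/2.
  (u')² cross terms: 2·(2)·(25)·∫cos(2x)·sin(5x) dx = 100·(10/21) = 1000/21.
  So ∫_0^π (u')² dx = 2*π + 625*π/2 + 1000/21 = 1000/21 + 629*π/2.
||u||_{H^1}^2 = (40/21 + 13*π) + (1000/21 + 629*π/2) = 1040/21 + 655*π/2.


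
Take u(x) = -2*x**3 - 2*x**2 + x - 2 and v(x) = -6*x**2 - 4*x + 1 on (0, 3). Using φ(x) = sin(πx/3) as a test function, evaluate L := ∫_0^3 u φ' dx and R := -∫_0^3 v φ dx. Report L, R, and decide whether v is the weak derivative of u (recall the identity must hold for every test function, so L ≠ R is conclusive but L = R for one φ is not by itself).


LHS = -648/π^3 + 192/π, RHS = -648/π^3 + 192/π. Yes, v = u' weakly.

u(x) = -2*x**3 - 2*x**2 + x - 2, classical derivative u'(x) = -6*x**2 - 4*x + 1.
φ(x) = sin(πx/3), so φ'(x) = π*cos(π*x/3)/3.
Note φ(0) = φ(3) = 0, so the boundary term u·φ vanishes.
LHS = ∫_0^3 u(x) φ'(x) dx = ∫_0^3 (-2*π*x^3*cos(π*x/3)/3 - 2*π*x^2*cos(π*x/3)/3 + π*x*cos(π*x/3)/3 - 2*π*cos(π*x/3)/3) dx. Term by term:
  ∫_0^3 -2*π*cos(π*x/3)/3 dx = 0;  ∫_0^3 -2*π*x^2*cos(π*x/3)/3 dx = 36/π;  ∫_0^3 -2*π*x^3*cos(π*x/3)/3 dx = -648/π^3 + 162/π;
  ∫_0^3 π*x*cos(π*x/3)/3 dx = -6/π.
Sum: 0 + 36/π + -648/π^3 + 162/π − 6/π = -648/π^3 + 192/π.
So LHS = -648/π^3 + 192/π.
∫_0^3 v(x) φ(x) dx = ∫_0^3 (-6*x^2*sin(π*x/3) - 4*x*sin(π*x/3) + sin(π*x/3)) dx. Term by term:
  ∫_0^3 -6*x^2*sin(π*x/3) dx = -162/π + 648/π^3;  ∫_0^3 -4*x*sin(π*x/3) dx = -36/π;  ∫_0^3 sin(π*x/3) dx = 6/π.
Sum: -162/π + 648/π^3 − 36/π + 6/π = -192/π + 648/π^3.
So RHS = -∫_0^3 v(x) φ(x) dx = -648/π^3 + 192/π.
LHS = RHS, so the identity holds for this test φ.
Moreover u is smooth here and v(x) = u'(x) = -6*x**2 - 4*x + 1 pointwise, so the identity holds for every test function. Hence v is the weak derivative of u.


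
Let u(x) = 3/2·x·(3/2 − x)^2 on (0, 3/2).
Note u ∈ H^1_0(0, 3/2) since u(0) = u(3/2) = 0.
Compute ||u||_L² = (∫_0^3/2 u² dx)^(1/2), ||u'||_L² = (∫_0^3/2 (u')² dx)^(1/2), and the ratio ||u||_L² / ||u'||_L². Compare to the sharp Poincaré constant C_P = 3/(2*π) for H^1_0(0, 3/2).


||u||_L² / ||u'||_L² = 3*sqrt(14)/28 < C_P = 3/(2*π).

u(x) = 3/2·x·(3/2 − x)^2, so u'(x) = 9*x^2/2 - 9*x + 27/8.
u(x) = 3/2·x·(3/2 − x)^2 vanishes at x = 0 and x = 3/2, so u ∈ H^1_0(0, 3/2). Differentiate via the product rule and integrate the resulting polynomials term by term.
  ∫_0^3/2 u² dx = ∫_0^3/2 (9*x^6/4 - 27*x^5/2 + 243*x^4/8 - 243*x^3/8 + 729*x^2/64) dx. Term by term:
    ∫_0^3/2 9*x^6/4 dx = 19683/3584;  ∫_0^3/2 -27*x^5/2 dx = -6561/256;  ∫_0^3/2 243*x^4/8 dx = 59049/1280;
    ∫_0^3/2 -243*x^3/8 dx = -19683/512;  ∫_0^3/2 729*x^2/64 dx = 6561/512.
  Sum: 19683/3584 − 6561/256 + 59049/1280 − 19683/512 + 6561/512 = 6561/17920.
  ∫_0^3/2 (u')² dx = ∫_0^3/2 (81*x^4/4 - 81*x^3 + 891*x^2/8 - 243*x/4 + 729/64) dx. Term by term:
    ∫_0^3/2 81*x^4/4 dx = 19683/640;  ∫_0^3/2 -81*x^3 dx = -6561/64;  ∫_0^3/2 891*x^2/8 dx = 8019/64;
    ∫_0^3/2 -243*x/4 dx = -2187/32;  ∫_0^3/2 729/64 dx = 2187/128.
  Sum: 19683/640 − 6561/64 + 8019/64 − 2187/32 + 2187/128 = 729/320.
∫_0^3/2 u² dx = 6561/17920, so ||u||_L² = 81*sqrt(70)/1120.
∫_0^3/2 (u')² dx = 729/320, so ||u'||_L² = 27*sqrt(5)/40.
Ratio ||u||_L² / ||u'||_L² = 3*sqrt(14)/28.
Sharp Poincaré constant on H^1_0(0, 3/2) is C_P = L/π = 3/(2*π), achieved by sin(2*π/3·x).
A polynomial bump cannot attain the sharp Poincaré constant (only the first sine eigenfunction does), so the ratio is strictly less than C_P, consistent with ||u||_L² ≤ C_P ||u'||_L².
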